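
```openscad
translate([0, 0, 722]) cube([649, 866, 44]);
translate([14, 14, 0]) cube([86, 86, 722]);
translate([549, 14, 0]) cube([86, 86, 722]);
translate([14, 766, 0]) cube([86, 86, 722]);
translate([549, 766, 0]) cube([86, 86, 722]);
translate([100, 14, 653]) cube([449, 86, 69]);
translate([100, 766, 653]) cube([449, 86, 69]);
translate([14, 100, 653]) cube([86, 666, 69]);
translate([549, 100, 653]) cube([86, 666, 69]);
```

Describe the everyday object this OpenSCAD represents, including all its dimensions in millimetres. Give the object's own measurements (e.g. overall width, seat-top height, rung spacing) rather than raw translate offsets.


A table: top 649 mm (x) × 866 mm (y), 44 mm thick, upper face at z = 766 mm, on four 86×86 mm square legs, each inset 14 mm from the nearest pair of top edges from z = 0 to the bottom of the top. Four apron rails, 86 mm thick and 69 mm tall, run between adjacent legs with their top edges flush with the underside of the top and their outer faces flush with the legs' outer faces.


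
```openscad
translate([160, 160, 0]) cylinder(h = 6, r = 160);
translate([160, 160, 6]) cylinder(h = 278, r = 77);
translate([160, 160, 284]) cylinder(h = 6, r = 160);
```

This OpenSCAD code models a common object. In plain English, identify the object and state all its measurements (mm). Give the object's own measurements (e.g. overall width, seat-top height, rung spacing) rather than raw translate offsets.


A spool: two coaxial disc flanges of radius 160 mm and thickness 6 mm, joined by a core cylinder of radius 77 mm and height 278 mm. The lower flange rests on z = 0 and the three cylinders share a vertical axis.


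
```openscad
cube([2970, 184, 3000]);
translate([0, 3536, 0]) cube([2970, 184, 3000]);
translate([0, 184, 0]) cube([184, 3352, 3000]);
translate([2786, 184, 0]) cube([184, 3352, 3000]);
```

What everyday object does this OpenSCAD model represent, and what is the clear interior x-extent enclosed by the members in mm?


A house (or room) frame. The interior width is 2602 mm.

Four 3000 mm walls enclosing a rectangle with no floor or roof — a room or house frame. Outside width is 2970 mm and wall thickness is 184 mm, so the interior width is 2970 − 2 × 184 = 2602 mm.


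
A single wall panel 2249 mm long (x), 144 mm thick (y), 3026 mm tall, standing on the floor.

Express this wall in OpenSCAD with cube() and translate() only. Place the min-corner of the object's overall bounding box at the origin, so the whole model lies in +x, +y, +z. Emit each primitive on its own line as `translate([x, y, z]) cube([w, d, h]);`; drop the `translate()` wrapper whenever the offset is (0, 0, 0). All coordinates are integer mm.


cube([2249, 144, 3026]);


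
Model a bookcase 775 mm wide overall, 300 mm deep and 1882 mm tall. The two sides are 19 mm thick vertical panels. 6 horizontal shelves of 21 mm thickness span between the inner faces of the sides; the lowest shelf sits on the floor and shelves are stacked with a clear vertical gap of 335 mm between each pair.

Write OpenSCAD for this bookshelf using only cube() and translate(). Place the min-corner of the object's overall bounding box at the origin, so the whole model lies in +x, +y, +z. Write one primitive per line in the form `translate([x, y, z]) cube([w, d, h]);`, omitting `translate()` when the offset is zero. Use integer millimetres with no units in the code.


cube([19, 300, 1882]);
translate([756, 0, 0]) cube([19, 300, 1882]);
translate([19, 0, 0]) cube([737, 300, 21]);
translate([19, 0, 356]) cube([737, 300, 21]);
translate([19, 0, 712]) cube([737, 300, 21]);
translate([19, 0, 1068]) cube([737, 300, 21]);
translate([19, 0, 1424]) cube([737, 300, 21]);
translate([19, 0, 1780]) cube([737, 300, 21]);


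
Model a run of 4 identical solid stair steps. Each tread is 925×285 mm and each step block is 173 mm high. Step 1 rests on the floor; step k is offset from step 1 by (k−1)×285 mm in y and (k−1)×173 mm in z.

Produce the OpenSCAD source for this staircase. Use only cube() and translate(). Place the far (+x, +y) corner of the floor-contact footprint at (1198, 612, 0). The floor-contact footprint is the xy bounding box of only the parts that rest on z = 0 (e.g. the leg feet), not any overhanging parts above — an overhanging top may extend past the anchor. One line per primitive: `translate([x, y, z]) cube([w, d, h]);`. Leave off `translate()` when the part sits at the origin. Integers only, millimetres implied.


translate([273, 327, 0]) cube([925, 285, 173]);
translate([273, 612, 173]) cube([925, 285, 173]);
translate([273, 897, 346]) cube([925, 285, 173]);
translate([273, 1182, 519]) cube([925, 285, 173]);


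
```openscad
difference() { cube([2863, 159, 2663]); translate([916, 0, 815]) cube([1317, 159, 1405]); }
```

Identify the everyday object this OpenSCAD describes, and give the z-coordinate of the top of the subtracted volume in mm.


A wall with a window opening. The window head height is 2220 mm.

A wall with a rectangular opening subtracted — a window. Sill at z = 815, opening 1405 mm tall, so the head is at 815 + 1405 = 2220 mm.


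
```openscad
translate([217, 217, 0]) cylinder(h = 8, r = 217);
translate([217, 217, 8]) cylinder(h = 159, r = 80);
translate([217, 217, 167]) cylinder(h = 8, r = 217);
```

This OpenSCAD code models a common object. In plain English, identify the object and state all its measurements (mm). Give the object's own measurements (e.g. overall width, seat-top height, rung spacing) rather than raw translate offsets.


A spool: two coaxial disc flanges of radius 217 mm and thickness 8 mm, joined by a core cylinder of radius 80 mm and height 159 mm. The lower flange rests on z = 0 and the three cylinders share a vertical axis.


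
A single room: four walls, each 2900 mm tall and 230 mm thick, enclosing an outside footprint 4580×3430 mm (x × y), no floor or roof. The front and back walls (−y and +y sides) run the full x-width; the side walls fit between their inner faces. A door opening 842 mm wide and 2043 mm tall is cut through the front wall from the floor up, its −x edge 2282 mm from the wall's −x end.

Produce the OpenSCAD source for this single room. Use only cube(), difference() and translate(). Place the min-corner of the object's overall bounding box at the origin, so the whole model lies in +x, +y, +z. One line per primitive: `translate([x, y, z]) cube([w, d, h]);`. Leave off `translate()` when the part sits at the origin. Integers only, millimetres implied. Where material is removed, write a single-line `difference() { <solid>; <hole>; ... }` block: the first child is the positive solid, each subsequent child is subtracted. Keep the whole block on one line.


difference() { cube([4580, 230, 2900]); translate([2282, 0, 0]) cube([842, 230, 2043]); }
translate([0, 3200, 0]) cube([4580, 230, 2900]);
translate([0, 230, 0]) cube([230, 2970, 2900]);
translate([4350, 230, 0]) cube([230, 2970, 2900]);


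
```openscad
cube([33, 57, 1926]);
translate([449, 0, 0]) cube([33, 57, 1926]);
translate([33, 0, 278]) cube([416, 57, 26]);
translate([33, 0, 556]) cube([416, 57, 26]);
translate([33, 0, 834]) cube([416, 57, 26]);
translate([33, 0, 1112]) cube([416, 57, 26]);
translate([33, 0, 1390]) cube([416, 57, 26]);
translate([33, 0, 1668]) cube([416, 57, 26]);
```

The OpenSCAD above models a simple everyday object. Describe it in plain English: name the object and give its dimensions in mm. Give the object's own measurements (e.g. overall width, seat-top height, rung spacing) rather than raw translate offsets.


A straight ladder. Two 33×57 mm vertical rails, 1926 mm tall, stand 482 mm apart (outside-to-outside) with their front faces coplanar on the −y side. 6 rungs, each 57 mm deep and 26 mm tall, span between the inner faces of the rails, front faces flush with the rails. The lowest rung's underside is at z = 278 mm and rungs are spaced 278 mm apart (underside to underside).


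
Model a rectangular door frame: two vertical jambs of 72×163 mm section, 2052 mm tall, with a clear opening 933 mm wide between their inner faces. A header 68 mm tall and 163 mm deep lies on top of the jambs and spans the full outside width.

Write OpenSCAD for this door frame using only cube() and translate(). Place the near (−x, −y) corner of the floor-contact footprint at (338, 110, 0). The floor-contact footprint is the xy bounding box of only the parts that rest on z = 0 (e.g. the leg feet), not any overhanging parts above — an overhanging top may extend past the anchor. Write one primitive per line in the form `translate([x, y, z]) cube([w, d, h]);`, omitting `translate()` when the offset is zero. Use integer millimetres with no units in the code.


translate([338, 110, 0]) cube([72, 163, 2052]);
translate([1343, 110, 0]) cube([72, 163, 2052]);
translate([338, 110, 2052]) cube([1077, 163, 68]);


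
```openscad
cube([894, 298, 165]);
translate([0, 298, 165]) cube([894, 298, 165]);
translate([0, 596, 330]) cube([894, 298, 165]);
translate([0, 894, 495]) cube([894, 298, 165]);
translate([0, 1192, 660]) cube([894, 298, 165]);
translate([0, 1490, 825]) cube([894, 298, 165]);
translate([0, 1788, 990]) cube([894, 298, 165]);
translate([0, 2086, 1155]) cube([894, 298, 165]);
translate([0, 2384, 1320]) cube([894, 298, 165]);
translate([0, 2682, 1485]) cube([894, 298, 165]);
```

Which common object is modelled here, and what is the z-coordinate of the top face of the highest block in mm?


A staircase. The total rise is 1650 mm.

10 identical blocks, each offset up and back from the previous — a staircase. Each step is 165 mm tall and there are 10 of them, so the total rise is 10 × 165 = 1650 mm.


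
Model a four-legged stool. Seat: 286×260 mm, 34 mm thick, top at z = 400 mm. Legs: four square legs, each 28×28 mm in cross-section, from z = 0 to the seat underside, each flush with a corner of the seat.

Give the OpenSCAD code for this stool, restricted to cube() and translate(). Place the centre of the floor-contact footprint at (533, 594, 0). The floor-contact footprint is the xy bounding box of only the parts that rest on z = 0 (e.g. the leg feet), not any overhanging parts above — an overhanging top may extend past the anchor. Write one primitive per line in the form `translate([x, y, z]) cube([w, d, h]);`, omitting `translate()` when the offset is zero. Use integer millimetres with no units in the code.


// leg_h = 400 - 34 = 366
translate([390, 464, 366]) cube([286, 260, 34]);
translate([390, 464, 0]) cube([28, 28, 366]);
translate([648, 464, 0]) cube([28, 28, 366]);
translate([390, 696, 0]) cube([28, 28, 366]);
translate([648, 696, 0]) cube([28, 28, 366]);


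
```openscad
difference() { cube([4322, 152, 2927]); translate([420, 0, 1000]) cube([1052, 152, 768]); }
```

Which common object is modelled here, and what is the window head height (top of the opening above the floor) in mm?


A wall with a window opening. The window head height is 1768 mm.

A wall with a rectangular opening subtracted — a window. Sill at z = 1000, opening 768 mm tall, so the head is at 1000 + 768 = 1768 mm.


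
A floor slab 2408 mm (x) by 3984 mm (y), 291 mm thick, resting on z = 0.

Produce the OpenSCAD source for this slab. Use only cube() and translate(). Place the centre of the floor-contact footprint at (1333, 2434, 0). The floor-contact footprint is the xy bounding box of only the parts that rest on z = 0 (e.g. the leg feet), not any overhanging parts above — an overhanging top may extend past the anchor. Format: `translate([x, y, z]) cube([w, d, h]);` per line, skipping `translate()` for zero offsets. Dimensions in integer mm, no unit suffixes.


translate([129, 442, 0]) cube([2408, 3984, 291]);


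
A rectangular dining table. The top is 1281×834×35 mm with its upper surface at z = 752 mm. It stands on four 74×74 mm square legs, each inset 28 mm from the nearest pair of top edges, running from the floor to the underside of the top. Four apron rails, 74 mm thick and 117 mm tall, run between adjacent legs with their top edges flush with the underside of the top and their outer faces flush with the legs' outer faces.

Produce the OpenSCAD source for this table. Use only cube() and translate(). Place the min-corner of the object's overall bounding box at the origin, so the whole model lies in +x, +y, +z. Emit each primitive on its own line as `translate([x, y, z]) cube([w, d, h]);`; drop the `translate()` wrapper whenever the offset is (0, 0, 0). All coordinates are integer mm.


translate([0, 0, 717]) cube([1281, 834, 35]);
translate([28, 28, 0]) cube([74, 74, 717]);
translate([1179, 28, 0]) cube([74, 74, 717]);
translate([28, 732, 0]) cube([74, 74, 717]);
translate([1179, 732, 0]) cube([74, 74, 717]);
translate([102, 28, 600]) cube([1077, 74, 117]);
translate([102, 732, 600]) cube([1077, 74, 117]);
translate([28, 102, 600]) cube([74, 630, 117]);
translate([1179, 102, 600]) cube([74, 630, 117]);


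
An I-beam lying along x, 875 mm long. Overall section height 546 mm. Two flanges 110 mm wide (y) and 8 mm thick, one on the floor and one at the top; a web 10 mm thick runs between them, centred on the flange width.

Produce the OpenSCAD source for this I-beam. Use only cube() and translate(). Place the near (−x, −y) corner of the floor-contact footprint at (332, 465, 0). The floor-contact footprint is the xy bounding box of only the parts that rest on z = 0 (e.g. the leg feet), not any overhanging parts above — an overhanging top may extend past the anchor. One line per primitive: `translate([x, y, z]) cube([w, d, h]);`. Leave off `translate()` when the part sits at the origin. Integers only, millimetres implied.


translate([332, 465, 0]) cube([875, 110, 8]);
translate([332, 515, 8]) cube([875, 10, 530]);
translate([332, 465, 538]) cube([875, 110, 8]);


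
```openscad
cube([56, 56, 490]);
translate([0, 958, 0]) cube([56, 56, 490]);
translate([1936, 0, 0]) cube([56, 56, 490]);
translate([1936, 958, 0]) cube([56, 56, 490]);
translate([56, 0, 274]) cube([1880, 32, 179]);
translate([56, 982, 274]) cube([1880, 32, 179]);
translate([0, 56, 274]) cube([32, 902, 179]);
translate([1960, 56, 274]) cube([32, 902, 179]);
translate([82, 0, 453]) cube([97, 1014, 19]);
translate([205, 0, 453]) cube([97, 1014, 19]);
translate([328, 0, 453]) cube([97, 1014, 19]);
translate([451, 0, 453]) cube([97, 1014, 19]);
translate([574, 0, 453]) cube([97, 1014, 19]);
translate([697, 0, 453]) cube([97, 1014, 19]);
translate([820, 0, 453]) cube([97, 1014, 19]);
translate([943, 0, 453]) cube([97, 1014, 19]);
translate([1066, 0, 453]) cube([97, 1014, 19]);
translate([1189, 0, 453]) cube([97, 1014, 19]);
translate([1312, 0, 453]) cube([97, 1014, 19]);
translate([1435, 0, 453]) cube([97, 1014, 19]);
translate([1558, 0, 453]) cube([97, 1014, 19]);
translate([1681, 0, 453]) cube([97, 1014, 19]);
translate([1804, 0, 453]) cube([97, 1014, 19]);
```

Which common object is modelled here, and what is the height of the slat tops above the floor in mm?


A bed frame. The slat-top height is 472 mm.

Four posts, four rails, and a row of slats — a bed frame. Slats sit on the rails at z = 274 + 179 = 453; with slat thickness 19, the top is 472 mm.


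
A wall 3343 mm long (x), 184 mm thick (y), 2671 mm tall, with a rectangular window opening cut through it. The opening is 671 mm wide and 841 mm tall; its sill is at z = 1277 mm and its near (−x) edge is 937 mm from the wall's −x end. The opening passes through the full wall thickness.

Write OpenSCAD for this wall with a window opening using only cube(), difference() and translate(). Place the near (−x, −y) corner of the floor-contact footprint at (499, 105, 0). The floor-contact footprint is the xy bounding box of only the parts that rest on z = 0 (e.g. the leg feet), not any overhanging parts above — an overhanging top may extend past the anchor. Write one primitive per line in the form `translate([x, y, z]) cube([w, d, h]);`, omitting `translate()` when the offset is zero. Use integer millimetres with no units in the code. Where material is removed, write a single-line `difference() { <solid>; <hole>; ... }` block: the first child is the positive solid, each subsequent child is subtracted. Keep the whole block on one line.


difference() { translate([499, 105, 0]) cube([3343, 184, 2671]); translate([1436, 105, 1277]) cube([671, 184, 841]); }


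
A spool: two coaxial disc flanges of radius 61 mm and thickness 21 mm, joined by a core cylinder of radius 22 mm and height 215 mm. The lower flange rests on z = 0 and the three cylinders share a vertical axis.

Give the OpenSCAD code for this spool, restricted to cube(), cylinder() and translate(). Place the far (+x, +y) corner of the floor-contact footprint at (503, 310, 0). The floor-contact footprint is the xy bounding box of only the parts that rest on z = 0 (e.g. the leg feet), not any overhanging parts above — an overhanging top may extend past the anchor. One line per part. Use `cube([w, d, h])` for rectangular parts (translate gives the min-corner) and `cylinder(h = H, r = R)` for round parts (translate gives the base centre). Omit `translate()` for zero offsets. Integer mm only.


translate([442, 249, 0]) cylinder(h = 21, r = 61);
translate([442, 249, 21]) cylinder(h = 215, r = 22);
translate([442, 249, 236]) cylinder(h = 21, r = 61);


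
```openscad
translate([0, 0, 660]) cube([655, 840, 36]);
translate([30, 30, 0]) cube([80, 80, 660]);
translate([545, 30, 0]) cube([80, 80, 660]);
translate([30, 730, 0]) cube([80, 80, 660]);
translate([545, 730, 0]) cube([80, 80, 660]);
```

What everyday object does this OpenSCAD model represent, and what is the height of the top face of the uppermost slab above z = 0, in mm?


A table. The table height is 696 mm.

A 655×840×36 slab sits at z = 660 on four 80 mm square posts — a table. The top surface is at 660 + 36 = 696 mm.


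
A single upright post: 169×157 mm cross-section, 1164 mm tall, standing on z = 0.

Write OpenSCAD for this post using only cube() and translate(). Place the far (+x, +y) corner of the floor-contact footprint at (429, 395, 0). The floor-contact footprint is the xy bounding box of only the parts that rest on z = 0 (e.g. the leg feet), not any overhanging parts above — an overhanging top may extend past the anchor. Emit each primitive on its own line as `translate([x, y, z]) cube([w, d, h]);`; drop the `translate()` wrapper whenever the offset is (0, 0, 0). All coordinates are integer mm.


translate([260, 238, 0]) cube([169, 157, 1164]);


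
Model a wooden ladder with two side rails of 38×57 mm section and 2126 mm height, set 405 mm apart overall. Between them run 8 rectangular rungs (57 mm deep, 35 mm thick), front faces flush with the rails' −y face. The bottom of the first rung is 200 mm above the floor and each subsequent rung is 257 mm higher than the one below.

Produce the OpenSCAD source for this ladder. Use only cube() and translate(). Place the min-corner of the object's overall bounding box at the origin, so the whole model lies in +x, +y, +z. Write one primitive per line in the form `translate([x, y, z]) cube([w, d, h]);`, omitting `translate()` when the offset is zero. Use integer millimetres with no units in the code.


cube([38, 57, 2126]);
translate([367, 0, 0]) cube([38, 57, 2126]);
translate([38, 0, 200]) cube([329, 57, 35]);
translate([38, 0, 457]) cube([329, 57, 35]);
translate([38, 0, 714]) cube([329, 57, 35]);
translate([38, 0, 971]) cube([329, 57, 35]);
translate([38, 0, 1228]) cube([329, 57, 35]);
translate([38, 0, 1485]) cube([329, 57, 35]);
translate([38, 0, 1742]) cube([329, 57, 35]);
translate([38, 0, 1999]) cube([329, 57, 35]);


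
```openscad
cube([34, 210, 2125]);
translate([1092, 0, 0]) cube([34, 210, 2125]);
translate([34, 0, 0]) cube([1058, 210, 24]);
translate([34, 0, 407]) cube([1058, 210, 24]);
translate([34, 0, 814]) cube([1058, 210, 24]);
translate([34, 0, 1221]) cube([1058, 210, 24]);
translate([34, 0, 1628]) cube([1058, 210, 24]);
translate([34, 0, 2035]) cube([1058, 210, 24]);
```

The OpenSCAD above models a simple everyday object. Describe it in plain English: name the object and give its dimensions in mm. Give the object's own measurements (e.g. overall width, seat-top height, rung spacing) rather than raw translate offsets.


An open bookshelf. Two side panels, each 34 mm thick, 210 mm deep and 2125 mm tall, stand 1126 mm apart (outside-to-outside). Between them sit 6 shelves, each 24 mm thick and 210 mm deep, spanning the full gap between the sides. The bottom shelf rests on the floor (its underside at z = 0) and the clear gap between one shelf's top and the next shelf's underside is 383 mm.


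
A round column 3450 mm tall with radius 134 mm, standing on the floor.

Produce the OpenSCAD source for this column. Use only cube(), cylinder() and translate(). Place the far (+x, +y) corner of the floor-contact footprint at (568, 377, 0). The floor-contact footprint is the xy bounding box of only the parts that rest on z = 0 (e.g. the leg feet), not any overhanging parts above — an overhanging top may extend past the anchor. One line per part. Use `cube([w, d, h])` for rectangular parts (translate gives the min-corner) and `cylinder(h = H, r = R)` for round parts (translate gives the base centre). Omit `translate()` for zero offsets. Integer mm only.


translate([434, 243, 0]) cylinder(h = 3450, r = 134);


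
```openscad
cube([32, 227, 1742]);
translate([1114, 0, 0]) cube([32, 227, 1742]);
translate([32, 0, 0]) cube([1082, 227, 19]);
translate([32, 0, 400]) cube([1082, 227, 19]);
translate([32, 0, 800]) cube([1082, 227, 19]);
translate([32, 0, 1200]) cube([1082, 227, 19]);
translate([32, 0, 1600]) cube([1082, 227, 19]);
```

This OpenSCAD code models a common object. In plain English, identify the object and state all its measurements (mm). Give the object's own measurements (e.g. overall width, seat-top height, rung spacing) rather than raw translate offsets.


An open bookshelf. Two side panels, each 32 mm thick, 227 mm deep and 1742 mm tall, stand 1146 mm apart (outside-to-outside). Between them sit 5 shelves, each 19 mm thick and 227 mm deep, spanning the full gap between the sides. The bottom shelf rests on the floor (its underside at z = 0) and the clear gap between one shelf's top and the next shelf's underside is 381 mm.


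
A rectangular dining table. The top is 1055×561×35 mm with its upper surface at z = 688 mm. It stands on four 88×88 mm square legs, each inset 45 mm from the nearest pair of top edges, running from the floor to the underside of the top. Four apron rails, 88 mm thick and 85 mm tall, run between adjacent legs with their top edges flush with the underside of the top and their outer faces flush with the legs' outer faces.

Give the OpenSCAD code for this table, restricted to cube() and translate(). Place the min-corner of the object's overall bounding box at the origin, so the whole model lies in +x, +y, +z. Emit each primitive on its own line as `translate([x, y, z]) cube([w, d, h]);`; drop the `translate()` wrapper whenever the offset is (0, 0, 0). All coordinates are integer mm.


translate([0, 0, 653]) cube([1055, 561, 35]);
translate([45, 45, 0]) cube([88, 88, 653]);
translate([922, 45, 0]) cube([88, 88, 653]);
translate([45, 428, 0]) cube([88, 88, 653]);
translate([922, 428, 0]) cube([88, 88, 653]);
translate([133, 45, 568]) cube([789, 88, 85]);
translate([133, 428, 568]) cube([789, 88, 85]);
translate([45, 133, 568]) cube([88, 295, 85]);
translate([922, 133, 568]) cube([88, 295, 85]);


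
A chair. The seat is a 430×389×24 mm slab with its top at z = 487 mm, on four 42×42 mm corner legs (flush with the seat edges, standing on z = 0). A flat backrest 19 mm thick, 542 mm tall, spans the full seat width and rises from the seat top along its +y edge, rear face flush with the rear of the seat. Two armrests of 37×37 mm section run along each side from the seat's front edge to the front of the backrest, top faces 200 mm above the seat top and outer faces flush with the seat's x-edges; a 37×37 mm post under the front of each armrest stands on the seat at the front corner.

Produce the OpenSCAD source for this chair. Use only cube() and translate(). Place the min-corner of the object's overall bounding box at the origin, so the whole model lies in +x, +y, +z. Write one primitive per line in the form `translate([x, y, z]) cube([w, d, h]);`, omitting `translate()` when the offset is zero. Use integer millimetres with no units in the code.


translate([0, 0, 463]) cube([430, 389, 24]);
cube([42, 42, 463]);
translate([388, 0, 0]) cube([42, 42, 463]);
translate([0, 347, 0]) cube([42, 42, 463]);
translate([388, 347, 0]) cube([42, 42, 463]);
translate([0, 370, 487]) cube([430, 19, 542]);
translate([0, 0, 650]) cube([37, 370, 37]);
translate([393, 0, 650]) cube([37, 370, 37]);
translate([0, 0, 487]) cube([37, 37, 163]);
translate([393, 0, 487]) cube([37, 37, 163]);


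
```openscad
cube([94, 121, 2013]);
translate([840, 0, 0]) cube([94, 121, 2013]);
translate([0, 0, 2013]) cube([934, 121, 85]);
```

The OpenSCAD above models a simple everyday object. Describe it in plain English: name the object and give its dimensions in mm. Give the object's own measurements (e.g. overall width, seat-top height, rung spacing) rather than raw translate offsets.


A door frame. The clear opening is 746 mm wide and 2013 mm high. Two 94 mm wide jambs, 121 mm deep, stand either side of the opening from the floor to the top of the opening. A 85 mm thick head sits across the top of both jambs, spanning the full outside width of the frame.


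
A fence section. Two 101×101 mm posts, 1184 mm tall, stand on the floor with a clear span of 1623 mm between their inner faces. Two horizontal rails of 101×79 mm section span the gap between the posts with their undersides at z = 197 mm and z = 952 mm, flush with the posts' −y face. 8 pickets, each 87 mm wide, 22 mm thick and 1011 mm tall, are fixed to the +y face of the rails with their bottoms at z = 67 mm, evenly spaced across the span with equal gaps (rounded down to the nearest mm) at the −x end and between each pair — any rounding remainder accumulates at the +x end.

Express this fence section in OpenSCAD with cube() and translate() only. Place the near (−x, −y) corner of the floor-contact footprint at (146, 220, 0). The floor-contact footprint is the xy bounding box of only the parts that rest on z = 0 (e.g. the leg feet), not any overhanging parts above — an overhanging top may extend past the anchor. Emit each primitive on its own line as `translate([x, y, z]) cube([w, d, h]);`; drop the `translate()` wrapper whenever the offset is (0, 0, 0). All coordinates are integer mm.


translate([146, 220, 0]) cube([101, 101, 1184]);
translate([1870, 220, 0]) cube([101, 101, 1184]);
translate([247, 220, 197]) cube([1623, 101, 79]);
translate([247, 220, 952]) cube([1623, 101, 79]);
translate([350, 321, 67]) cube([87, 22, 1011]);
translate([540, 321, 67]) cube([87, 22, 1011]);
translate([730, 321, 67]) cube([87, 22, 1011]);
translate([920, 321, 67]) cube([87, 22, 1011]);
translate([1110, 321, 67]) cube([87, 22, 1011]);
translate([1300, 321, 67]) cube([87, 22, 1011]);
translate([1490, 321, 67]) cube([87, 22, 1011]);
translate([1680, 321, 67]) cube([87, 22, 1011]);


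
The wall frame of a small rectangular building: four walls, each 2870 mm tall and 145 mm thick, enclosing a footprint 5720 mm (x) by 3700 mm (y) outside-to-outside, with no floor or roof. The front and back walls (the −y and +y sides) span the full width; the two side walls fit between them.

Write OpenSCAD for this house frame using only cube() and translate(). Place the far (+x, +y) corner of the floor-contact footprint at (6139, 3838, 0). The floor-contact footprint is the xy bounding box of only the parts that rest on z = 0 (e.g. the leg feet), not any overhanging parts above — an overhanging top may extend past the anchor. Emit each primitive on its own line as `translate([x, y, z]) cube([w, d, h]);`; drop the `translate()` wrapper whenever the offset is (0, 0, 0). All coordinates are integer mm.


translate([419, 138, 0]) cube([5720, 145, 2870]);
translate([419, 3693, 0]) cube([5720, 145, 2870]);
translate([419, 283, 0]) cube([145, 3410, 2870]);
translate([5994, 283, 0]) cube([145, 3410, 2870]);


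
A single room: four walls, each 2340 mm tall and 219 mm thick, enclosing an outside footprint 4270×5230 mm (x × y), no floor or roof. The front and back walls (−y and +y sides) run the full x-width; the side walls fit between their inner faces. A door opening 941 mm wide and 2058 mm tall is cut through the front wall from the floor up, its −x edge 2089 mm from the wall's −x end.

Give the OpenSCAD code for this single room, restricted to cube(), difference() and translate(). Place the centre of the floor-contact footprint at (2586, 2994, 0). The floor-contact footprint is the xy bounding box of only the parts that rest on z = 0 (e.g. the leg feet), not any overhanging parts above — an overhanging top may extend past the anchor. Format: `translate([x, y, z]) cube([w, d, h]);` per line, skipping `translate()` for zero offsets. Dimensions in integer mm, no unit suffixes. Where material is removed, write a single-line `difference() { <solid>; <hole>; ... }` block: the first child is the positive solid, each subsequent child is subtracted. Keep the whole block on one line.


difference() { translate([451, 379, 0]) cube([4270, 219, 2340]); translate([2540, 379, 0]) cube([941, 219, 2058]); }
translate([451, 5390, 0]) cube([4270, 219, 2340]);
translate([451, 598, 0]) cube([219, 4792, 2340]);
translate([4502, 598, 0]) cube([219, 4792, 2340]);


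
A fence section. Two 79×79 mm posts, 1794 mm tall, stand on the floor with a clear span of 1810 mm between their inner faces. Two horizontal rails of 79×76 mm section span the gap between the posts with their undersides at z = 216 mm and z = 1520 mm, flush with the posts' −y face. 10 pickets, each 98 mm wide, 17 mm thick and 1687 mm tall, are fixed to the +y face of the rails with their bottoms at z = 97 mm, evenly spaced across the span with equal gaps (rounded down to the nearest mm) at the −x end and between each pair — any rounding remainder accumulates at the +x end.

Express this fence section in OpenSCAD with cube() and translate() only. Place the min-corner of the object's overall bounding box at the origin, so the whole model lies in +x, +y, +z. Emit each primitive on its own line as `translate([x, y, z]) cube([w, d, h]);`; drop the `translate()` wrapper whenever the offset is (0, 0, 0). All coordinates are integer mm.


cube([79, 79, 1794]);
translate([1889, 0, 0]) cube([79, 79, 1794]);
translate([79, 0, 216]) cube([1810, 79, 76]);
translate([79, 0, 1520]) cube([1810, 79, 76]);
translate([154, 79, 97]) cube([98, 17, 1687]);
translate([327, 79, 97]) cube([98, 17, 1687]);
translate([500, 79, 97]) cube([98, 17, 1687]);
translate([673, 79, 97]) cube([98, 17, 1687]);
translate([846, 79, 97]) cube([98, 17, 1687]);
translate([1019, 79, 97]) cube([98, 17, 1687]);
translate([1192, 79, 97]) cube([98, 17, 1687]);
translate([1365, 79, 97]) cube([98, 17, 1687]);
translate([1538, 79, 97]) cube([98, 17, 1687]);
translate([1711, 79, 97]) cube([98, 17, 1687]);


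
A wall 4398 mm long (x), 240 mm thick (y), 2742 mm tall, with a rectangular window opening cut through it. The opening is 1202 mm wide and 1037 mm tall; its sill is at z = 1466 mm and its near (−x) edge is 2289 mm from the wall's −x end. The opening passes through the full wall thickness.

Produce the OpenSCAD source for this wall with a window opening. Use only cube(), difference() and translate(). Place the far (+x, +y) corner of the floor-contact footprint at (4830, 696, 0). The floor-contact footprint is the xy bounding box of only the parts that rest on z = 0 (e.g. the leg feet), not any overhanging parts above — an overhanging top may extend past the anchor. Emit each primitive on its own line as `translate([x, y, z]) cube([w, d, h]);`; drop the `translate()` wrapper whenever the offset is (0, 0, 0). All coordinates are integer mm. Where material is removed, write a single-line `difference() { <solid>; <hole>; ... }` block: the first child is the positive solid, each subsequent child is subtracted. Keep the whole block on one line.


difference() { translate([432, 456, 0]) cube([4398, 240, 2742]); translate([2721, 456, 1466]) cube([1202, 240, 1037]); }


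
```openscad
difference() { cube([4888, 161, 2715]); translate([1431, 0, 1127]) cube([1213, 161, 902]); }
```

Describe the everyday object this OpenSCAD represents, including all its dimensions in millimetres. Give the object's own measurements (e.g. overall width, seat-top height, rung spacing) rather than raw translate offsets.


A wall 4888 mm long (x), 161 mm thick (y), 2715 mm tall, with a rectangular window opening cut through it. The opening is 1213 mm wide and 902 mm tall; its sill is at z = 1127 mm and its near (−x) edge is 1431 mm from the wall's −x end. The opening passes through the full wall thickness.


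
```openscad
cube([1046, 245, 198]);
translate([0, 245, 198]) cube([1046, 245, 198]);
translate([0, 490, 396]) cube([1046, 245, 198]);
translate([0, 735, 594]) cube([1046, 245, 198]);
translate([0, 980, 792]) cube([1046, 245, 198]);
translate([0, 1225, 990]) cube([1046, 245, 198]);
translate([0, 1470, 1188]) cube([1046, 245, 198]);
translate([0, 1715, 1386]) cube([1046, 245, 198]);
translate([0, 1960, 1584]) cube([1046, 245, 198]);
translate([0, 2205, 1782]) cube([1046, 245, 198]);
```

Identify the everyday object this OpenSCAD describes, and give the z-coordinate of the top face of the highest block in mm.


A staircase. The total rise is 1980 mm.

10 identical blocks, each offset up and back from the previous — a staircase. Each step is 198 mm tall and there are 10 of them, so the total rise is 10 × 198 = 1980 mm.


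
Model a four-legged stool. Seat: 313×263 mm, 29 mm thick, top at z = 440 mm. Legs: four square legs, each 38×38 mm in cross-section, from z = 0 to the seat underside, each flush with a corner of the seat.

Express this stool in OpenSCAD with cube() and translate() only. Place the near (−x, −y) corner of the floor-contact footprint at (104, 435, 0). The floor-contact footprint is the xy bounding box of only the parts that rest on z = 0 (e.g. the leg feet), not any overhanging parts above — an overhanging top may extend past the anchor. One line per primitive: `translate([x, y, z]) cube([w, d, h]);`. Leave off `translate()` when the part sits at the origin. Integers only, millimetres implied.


translate([104, 435, 411]) cube([313, 263, 29]);
translate([104, 435, 0]) cube([38, 38, 411]);
translate([379, 435, 0]) cube([38, 38, 411]);
translate([104, 660, 0]) cube([38, 38, 411]);
translate([379, 660, 0]) cube([38, 38, 411]);


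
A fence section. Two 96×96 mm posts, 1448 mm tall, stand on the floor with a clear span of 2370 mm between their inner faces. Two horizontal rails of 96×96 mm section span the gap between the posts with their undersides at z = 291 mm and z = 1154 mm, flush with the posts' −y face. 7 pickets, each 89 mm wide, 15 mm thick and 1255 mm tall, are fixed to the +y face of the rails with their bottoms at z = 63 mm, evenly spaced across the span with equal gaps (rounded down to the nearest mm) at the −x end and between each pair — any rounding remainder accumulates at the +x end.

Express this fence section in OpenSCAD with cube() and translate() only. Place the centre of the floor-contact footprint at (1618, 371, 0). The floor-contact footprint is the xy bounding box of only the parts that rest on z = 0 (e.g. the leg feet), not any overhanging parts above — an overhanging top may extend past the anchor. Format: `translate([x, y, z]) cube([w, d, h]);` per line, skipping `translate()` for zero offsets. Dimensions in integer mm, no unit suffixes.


translate([337, 323, 0]) cube([96, 96, 1448]);
translate([2803, 323, 0]) cube([96, 96, 1448]);
translate([433, 323, 291]) cube([2370, 96, 96]);
translate([433, 323, 1154]) cube([2370, 96, 96]);
translate([651, 419, 63]) cube([89, 15, 1255]);
translate([958, 419, 63]) cube([89, 15, 1255]);
translate([1265, 419, 63]) cube([89, 15, 1255]);
translate([1572, 419, 63]) cube([89, 15, 1255]);
translate([1879, 419, 63]) cube([89, 15, 1255]);
translate([2186, 419, 63]) cube([89, 15, 1255]);
translate([2493, 419, 63]) cube([89, 15, 1255]);


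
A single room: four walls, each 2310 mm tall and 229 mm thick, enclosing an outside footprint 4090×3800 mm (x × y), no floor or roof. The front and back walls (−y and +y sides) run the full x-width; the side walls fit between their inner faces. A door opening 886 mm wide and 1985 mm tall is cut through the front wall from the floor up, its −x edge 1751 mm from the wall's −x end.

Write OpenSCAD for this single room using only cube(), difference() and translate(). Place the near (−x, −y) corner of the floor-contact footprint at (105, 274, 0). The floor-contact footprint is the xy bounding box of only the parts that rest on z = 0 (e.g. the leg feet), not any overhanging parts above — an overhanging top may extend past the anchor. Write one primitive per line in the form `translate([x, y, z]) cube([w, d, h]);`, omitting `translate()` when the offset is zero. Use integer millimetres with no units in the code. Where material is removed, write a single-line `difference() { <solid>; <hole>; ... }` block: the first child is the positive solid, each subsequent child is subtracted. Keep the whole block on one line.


difference() { translate([105, 274, 0]) cube([4090, 229, 2310]); translate([1856, 274, 0]) cube([886, 229, 1985]); }
translate([105, 3845, 0]) cube([4090, 229, 2310]);
translate([105, 503, 0]) cube([229, 3342, 2310]);
translate([3966, 503, 0]) cube([229, 3342, 2310]);


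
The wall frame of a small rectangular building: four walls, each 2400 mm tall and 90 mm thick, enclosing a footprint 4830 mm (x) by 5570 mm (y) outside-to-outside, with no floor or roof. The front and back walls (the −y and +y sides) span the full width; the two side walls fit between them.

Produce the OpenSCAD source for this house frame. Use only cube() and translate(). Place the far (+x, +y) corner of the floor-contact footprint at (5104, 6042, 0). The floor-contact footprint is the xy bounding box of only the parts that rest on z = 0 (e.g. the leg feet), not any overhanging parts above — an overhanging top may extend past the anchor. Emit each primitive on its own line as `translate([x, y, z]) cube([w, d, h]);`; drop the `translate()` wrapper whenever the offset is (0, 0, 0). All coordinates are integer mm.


translate([274, 472, 0]) cube([4830, 90, 2400]);
translate([274, 5952, 0]) cube([4830, 90, 2400]);
translate([274, 562, 0]) cube([90, 5390, 2400]);
translate([5014, 562, 0]) cube([90, 5390, 2400]);


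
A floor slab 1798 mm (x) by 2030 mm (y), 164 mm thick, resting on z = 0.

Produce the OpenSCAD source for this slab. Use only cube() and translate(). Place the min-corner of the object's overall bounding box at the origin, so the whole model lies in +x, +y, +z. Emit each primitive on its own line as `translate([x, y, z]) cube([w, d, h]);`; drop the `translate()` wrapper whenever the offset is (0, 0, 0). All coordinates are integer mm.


cube([1798, 2030, 164]);


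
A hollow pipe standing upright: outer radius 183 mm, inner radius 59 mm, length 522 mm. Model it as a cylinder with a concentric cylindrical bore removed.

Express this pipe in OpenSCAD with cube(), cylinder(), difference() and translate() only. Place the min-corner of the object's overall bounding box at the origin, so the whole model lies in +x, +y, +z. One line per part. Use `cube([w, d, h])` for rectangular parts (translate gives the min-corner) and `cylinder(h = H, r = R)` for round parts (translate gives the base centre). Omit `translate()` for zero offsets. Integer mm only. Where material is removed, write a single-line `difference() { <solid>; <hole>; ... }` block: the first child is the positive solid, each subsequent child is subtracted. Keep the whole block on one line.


difference() { translate([183, 183, 0]) cylinder(h = 522, r = 183); translate([183, 183, 0]) cylinder(h = 522, r = 59); }


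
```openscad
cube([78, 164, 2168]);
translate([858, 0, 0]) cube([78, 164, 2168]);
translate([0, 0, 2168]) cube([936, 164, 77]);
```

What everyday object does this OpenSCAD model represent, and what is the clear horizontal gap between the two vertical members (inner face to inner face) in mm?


A door frame. The clear opening width is 780 mm.

Two 2168 mm tall posts with a header on top — a door frame. The left jamb is 78 mm wide at x = 0; the right jamb starts at x = 858. The clear opening is 858 − 78 = 780 mm.
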